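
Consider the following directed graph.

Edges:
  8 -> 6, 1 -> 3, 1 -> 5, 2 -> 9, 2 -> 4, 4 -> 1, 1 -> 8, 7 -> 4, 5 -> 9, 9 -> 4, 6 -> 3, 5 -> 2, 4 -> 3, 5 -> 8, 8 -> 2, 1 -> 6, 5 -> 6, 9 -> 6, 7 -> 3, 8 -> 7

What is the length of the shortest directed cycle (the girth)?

4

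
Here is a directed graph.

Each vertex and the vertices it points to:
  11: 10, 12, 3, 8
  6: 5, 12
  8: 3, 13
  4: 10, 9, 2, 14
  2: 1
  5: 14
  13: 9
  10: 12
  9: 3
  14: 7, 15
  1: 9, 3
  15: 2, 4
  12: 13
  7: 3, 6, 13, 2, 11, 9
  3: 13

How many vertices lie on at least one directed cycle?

A vertex is on a directed cycle iff it belongs to a strongly connected component of size ≥ 2 (or has a self-loop).
The vertices on cycles are {3, 4, 5, 6, 7, 9, 13, 14, 15} — 9 in total.

9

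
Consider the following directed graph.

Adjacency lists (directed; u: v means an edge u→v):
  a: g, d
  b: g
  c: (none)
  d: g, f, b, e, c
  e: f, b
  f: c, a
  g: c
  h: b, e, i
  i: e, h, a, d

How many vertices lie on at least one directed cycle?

A vertex is on a directed cycle iff it belongs to a strongly connected component of size ≥ 2 (or has a self-loop).
The vertices on cycles are {a, d, e, f, h, i} — 6 in total.

6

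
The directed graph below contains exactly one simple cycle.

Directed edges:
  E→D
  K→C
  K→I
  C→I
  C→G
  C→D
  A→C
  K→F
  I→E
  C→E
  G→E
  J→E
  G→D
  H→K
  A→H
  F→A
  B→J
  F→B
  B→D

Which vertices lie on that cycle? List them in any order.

A, F, H, K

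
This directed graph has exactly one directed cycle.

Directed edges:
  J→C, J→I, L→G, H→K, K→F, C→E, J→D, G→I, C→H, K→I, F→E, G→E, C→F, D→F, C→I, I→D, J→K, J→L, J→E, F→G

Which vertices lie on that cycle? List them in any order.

D, F, G, I

DFS with gray/black marking from D:
D gray
  F gray
    E gray
    E black
    G gray
      G→E: E black — skip
      I gray
        I→D: D is gray → back edge
Back edge closes the cycle D → F → G → I → D; its vertices are {D, F, G, I}.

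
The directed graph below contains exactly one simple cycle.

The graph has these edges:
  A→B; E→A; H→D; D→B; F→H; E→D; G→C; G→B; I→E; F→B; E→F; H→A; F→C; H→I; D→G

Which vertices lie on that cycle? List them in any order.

E, F, H, I

DFS with gray/black marking from H:
H gray
  D gray
    G gray
      B gray
      B black
      C gray
      C black
    G black
    D→B: B black — skip
  D black
  A gray
    A→B: B black — skip
  A black
  I gray
    E gray
      F gray
        F→C: C black — skip
        F→H: H is gray → back edge
Back edge closes the cycle H → I → E → F → H; its vertices are {E, F, H, I}.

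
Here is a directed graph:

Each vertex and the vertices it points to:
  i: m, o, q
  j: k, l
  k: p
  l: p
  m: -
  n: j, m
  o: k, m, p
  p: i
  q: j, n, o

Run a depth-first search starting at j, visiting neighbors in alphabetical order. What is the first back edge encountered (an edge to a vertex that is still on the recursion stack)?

o→k

DFS from j (visiting neighbors in alphabetical order); mark gray on enter, black on exit:
j gray
  k gray
    p gray
      i gray
        m gray
        m black
        o gray
          o→k: k is gray → back edge
First back edge: o → k.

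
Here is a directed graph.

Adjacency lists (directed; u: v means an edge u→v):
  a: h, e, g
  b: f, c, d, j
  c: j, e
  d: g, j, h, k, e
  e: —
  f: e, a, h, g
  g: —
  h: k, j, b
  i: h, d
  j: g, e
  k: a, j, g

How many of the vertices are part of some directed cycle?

A vertex is on a directed cycle iff it belongs to a strongly connected component of size ≥ 2 (or has a self-loop).
The vertices on cycles are {a, b, d, f, h, k} — 6 in total.

6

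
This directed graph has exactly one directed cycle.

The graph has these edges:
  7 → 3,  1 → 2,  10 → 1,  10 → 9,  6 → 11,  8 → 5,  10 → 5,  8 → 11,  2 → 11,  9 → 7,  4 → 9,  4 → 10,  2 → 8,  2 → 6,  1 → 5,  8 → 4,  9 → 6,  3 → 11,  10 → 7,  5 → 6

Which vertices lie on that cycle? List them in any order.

1, 2, 4, 8, 10

DFS with gray/black marking from 4:
4 gray
  9 gray
    6 gray
      11 gray
      11 black
    6 black
    7 gray
      3 gray
        3→11: 11 black — skip
      3 black
    7 black
  9 black
  10 gray
    5 gray
      5→6: 6 black — skip
    5 black
    1 gray
      1→5: 5 black — skip
      2 gray
        2→6: 6 black — skip
        8 gray
          8→11: 11 black — skip
          8→4: 4 is gray → back edge
Back edge closes the cycle 4 → 10 → 1 → 2 → 8 → 4; its vertices are {1, 2, 4, 8, 10}.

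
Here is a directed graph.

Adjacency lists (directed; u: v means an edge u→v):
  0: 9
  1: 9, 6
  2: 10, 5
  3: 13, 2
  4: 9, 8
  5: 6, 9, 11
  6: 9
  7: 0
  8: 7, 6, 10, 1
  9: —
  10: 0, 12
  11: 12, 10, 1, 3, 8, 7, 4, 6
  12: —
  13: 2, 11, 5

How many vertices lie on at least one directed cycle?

A vertex is on a directed cycle iff it belongs to a strongly connected component of size ≥ 2 (or has a self-loop).
The vertices on cycles are {2, 3, 5, 11, 13} — 5 in total.

5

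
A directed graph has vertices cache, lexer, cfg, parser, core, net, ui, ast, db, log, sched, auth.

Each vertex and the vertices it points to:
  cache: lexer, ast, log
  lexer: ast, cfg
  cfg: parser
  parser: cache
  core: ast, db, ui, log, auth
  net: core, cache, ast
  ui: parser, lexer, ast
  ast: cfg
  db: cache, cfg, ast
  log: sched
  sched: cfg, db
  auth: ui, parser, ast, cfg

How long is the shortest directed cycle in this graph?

4

For each vertex v, BFS finds the shortest path from v back to v.
The shortest such closed walk is log → sched → db → cache → log, length 4.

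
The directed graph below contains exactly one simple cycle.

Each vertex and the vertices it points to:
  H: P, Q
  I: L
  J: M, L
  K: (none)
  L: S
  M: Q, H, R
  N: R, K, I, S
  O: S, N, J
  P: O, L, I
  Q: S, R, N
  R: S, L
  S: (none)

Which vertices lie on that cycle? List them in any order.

H, J, M, O, P

DFS with gray/black marking from J:
J gray
  M gray
    Q gray
      S gray
      S black
      R gray
        R→S: S black — skip
        L gray
          L→S: S black — skip
        L black
      R black
      N gray
        N→R: R black — skip
        K gray
        K black
        I gray
          I→L: L black — skip
        I black
        N→S: S black — skip
      N black
    Q black
    H gray
      P gray
        O gray
          O→S: S black — skip
          O→N: N black — skip
          O→J: J is gray → back edge
Back edge closes the cycle J → M → H → P → O → J; its vertices are {H, J, M, O, P}.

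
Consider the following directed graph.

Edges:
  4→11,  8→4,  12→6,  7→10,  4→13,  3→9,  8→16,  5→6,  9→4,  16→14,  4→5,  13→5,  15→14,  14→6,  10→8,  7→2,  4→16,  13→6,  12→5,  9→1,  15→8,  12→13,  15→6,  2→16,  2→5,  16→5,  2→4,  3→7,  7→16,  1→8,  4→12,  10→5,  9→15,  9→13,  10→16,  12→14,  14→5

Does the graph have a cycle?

No

DFS with white/gray/black marking, starting from 13:
13 gray
  6 gray
  6 black
  5 gray
    5→6: 6 black — skip
  5 black
13 black
1 gray
  8 gray
    4 gray
      16 gray
        16→5: 5 black — skip
        14 gray
          14→5: 5 black — skip
          14→6: 6 black — skip
        14 black
      16 black
      11 gray
      11 black
      12 gray
        12→13: 13 black — skip
        12→6: 6 black — skip
        12→5: 5 black — skip
        12→14: 14 black — skip
      12 black
      4→13: 13 black — skip
      4→5: 5 black — skip
    4 black
    8→16: 16 black — skip
  8 black
1 black
2 gray
  2→16: 16 black — skip
  2→4: 4 black — skip
  2→5: 5 black — skip
2 black
3 gray
  7 gray
    7→16: 16 black — skip
    10 gray
      10→16: 16 black — skip
      10→5: 5 black — skip
      10→8: 8 black — skip
    10 black
    7→2: 2 black — skip
  7 black
  9 gray
    9→4: 4 black — skip
    15 gray
      15→8: 8 black — skip
      15→14: 14 black — skip
      15→6: 6 black — skip
    15 black
    9→13: 13 black — skip
    9→1: 1 black — skip
  9 black
3 black
Every edge goes to a white or black vertex — no back edge, so the graph is acyclic.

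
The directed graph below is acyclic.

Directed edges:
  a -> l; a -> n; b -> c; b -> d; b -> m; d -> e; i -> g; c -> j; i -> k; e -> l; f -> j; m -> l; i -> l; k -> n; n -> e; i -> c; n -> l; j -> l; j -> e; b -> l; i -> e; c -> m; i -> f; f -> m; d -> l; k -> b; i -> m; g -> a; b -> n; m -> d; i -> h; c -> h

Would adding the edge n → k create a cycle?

Yes

Adding n→k creates a cycle iff k can already reach n.
Path from k: k → n.
So k → … → n → k is a cycle.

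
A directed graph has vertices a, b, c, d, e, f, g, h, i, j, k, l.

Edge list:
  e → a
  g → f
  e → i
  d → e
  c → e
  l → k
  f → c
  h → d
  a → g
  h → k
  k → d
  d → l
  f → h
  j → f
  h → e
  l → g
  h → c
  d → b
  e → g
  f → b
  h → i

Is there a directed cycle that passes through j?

No

j lies on a cycle iff there is a path from j back to itself.
Exploring from j, it never reaches itself; equivalently, its strongly connected component is a singleton.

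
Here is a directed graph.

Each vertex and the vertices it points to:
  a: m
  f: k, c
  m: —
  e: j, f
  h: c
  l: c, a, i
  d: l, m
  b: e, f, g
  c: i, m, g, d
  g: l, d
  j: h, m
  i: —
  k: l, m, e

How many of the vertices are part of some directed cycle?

7

A vertex is on a directed cycle iff it belongs to a strongly connected component of size ≥ 2 (or has a self-loop).
The vertices on cycles are {c, d, e, f, g, k, l} — 7 in total.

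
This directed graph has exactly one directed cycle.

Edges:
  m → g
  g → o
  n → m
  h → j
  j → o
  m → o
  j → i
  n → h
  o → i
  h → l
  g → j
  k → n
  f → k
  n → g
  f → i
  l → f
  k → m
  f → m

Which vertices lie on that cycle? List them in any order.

DFS with gray/black marking from l:
l gray
  f gray
    k gray
      m gray
        o gray
          i gray
          i black
        o black
        g gray
          j gray
            j→i: i black — skip
            j→o: o black — skip
          j black
          g→o: o black — skip
        g black
      m black
      n gray
        n→g: g black — skip
        n→m: m black — skip
        h gray
          h→j: j black — skip
          h→l: l is gray → back edge
Back edge closes the cycle l → f → k → n → h → l; its vertices are {f, h, k, l, n}.

f, h, k, l, n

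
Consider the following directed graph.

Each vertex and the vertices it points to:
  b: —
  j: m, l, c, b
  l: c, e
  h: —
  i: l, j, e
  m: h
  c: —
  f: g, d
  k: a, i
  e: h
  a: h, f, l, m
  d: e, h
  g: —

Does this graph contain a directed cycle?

DFS with white/gray/black marking, starting from g:
g gray
g black
b gray
b black
j gray
  m gray
    h gray
    h black
  m black
  l gray
    c gray
    c black
    e gray
      e→h: h black — skip
    e black
  l black
  j→c: c black — skip
  j→b: b black — skip
j black
i gray
  i→l: l black — skip
  i→j: j black — skip
  i→e: e black — skip
i black
f gray
  f→g: g black — skip
  d gray
    d→e: e black — skip
    d→h: h black — skip
  d black
f black
k gray
  a gray
    a→h: h black — skip
    a→f: f black — skip
    a→l: l black — skip
    a→m: m black — skip
  a black
  k→i: i black — skip
k black
Every edge goes to a white or black vertex — no back edge, so the graph is acyclic.

No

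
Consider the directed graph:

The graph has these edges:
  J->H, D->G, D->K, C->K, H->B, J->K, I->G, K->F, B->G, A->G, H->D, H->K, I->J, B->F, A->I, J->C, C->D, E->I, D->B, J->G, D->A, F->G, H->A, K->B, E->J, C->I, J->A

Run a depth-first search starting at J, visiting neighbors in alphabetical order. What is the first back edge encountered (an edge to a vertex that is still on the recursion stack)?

DFS from J (visiting neighbors in alphabetical order); mark gray on enter, black on exit:
J gray
  A gray
    G gray
    G black
    I gray
      I→G: G black — skip
      I→J: J is gray → back edge
First back edge: I → J.

I→J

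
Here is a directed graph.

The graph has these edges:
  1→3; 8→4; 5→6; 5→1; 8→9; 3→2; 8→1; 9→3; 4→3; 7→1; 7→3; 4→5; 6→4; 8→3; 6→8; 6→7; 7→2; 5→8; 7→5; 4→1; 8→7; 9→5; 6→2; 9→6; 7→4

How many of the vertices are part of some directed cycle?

A vertex is on a directed cycle iff it belongs to a strongly connected component of size ≥ 2 (or has a self-loop).
The vertices on cycles are {4, 5, 6, 7, 8, 9} — 6 in total.

6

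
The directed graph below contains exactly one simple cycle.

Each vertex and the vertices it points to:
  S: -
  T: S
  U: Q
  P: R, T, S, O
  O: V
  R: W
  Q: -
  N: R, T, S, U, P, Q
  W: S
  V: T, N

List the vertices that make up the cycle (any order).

N, O, P, V

DFS with gray/black marking from N:
N gray
  R gray
    W gray
      S gray
      S black
    W black
  R black
  T gray
    T→S: S black — skip
  T black
  N→S: S black — skip
  U gray
    Q gray
    Q black
  U black
  P gray
    P→R: R black — skip
    P→T: T black — skip
    P→S: S black — skip
    O gray
      V gray
        V→T: T black — skip
        V→N: N is gray → back edge
Back edge closes the cycle N → P → O → V → N; its vertices are {N, O, P, V}.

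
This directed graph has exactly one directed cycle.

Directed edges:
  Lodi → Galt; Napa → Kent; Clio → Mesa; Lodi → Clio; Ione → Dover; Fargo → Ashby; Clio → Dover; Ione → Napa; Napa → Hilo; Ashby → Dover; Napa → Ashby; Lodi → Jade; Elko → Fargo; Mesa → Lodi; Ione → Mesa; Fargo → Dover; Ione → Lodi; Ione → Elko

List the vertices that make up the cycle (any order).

DFS with gray/black marking from Lodi:
Lodi gray
  Clio gray
    Dover gray
    Dover black
    Mesa gray
      Mesa→Lodi: Lodi is gray → back edge
Back edge closes the cycle Lodi → Clio → Mesa → Lodi; its vertices are {Clio, Lodi, Mesa}.

Clio, Lodi, Mesa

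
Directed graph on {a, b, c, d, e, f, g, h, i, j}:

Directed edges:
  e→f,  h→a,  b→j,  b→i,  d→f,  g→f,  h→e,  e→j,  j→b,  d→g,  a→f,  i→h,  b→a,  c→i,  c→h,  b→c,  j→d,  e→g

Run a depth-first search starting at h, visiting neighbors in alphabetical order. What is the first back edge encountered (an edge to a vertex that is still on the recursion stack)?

c→h

DFS from h (visiting neighbors in alphabetical order); mark gray on enter, black on exit:
h gray
  a gray
    f gray
    f black
  a black
  e gray
    e→f: f black — skip
    g gray
      g→f: f black — skip
    g black
    j gray
      b gray
        b→a: a black — skip
        c gray
          c→h: h is gray → back edge
First back edge: c → h.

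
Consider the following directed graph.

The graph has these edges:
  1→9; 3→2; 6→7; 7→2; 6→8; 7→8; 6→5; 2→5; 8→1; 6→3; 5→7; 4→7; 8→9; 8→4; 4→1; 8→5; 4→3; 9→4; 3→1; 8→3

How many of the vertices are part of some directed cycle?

8

A vertex is on a directed cycle iff it belongs to a strongly connected component of size ≥ 2 (or has a self-loop).
The vertices on cycles are {1, 2, 3, 4, 5, 7, 8, 9} — 8 in total.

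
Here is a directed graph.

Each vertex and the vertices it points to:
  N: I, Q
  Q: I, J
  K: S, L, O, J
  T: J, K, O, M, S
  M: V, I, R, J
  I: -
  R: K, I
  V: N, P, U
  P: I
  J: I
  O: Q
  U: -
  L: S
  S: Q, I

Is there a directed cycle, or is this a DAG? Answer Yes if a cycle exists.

No

DFS with white/gray/black marking, starting from K:
K gray
  S gray
    Q gray
      I gray
      I black
      J gray
        J→I: I black — skip
      J black
    Q black
    S→I: I black — skip
  S black
  L gray
    L→S: S black — skip
  L black
  O gray
    O→Q: Q black — skip
  O black
  K→J: J black — skip
K black
N gray
  N→I: I black — skip
  N→Q: Q black — skip
N black
T gray
  T→J: J black — skip
  T→K: K black — skip
  T→O: O black — skip
  M gray
    V gray
      V→N: N black — skip
      P gray
        P→I: I black — skip
      P black
      U gray
      U black
    V black
    M→I: I black — skip
    R gray
      R→K: K black — skip
      R→I: I black — skip
    R black
    M→J: J black — skip
  M black
  T→S: S black — skip
T black
Every edge goes to a white or black vertex — no back edge, so the graph is acyclic.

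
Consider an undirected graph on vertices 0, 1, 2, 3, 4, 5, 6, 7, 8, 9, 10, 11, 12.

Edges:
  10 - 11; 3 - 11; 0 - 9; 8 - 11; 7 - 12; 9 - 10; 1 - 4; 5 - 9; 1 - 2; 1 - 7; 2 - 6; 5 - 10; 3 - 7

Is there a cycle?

DFS, tracking each vertex's parent; an edge to a visited non-parent vertex closes a cycle.
Start from 6:
visit 6 (parent –)
  visit 2 (parent 6)
    2–6: parent, skip
    visit 1 (parent 2)
      1–2: parent, skip
      visit 4 (parent 1)
        4–1: parent, skip
      visit 7 (parent 1)
        visit 3 (parent 7)
          visit 11 (parent 3)
            11–3: parent, skip
            visit 10 (parent 11)
              visit 5 (parent 10)
                5–10: parent, skip
                visit 9 (parent 5)
                  visit 0 (parent 9)
                    0–9: parent, skip
                  9–5: parent, skip
                  9–10: 10 visited and ≠ parent → cycle
Cycle: 10 – 5 – 9 – 10.

Yes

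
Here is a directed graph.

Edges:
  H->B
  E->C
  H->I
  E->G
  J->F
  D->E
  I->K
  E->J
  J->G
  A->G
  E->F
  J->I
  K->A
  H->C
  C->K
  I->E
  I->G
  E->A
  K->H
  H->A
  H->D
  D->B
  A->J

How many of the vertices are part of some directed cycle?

A vertex is on a directed cycle iff it belongs to a strongly connected component of size ≥ 2 (or has a self-loop).
The vertices on cycles are {A, C, D, E, H, I, J, K} — 8 in total.

8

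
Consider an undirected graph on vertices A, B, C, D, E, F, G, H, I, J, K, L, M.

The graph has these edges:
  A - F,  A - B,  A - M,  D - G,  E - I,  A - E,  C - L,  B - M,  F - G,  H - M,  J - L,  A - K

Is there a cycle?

DFS, tracking each vertex's parent; an edge to a visited non-parent vertex closes a cycle.
Start from J:
visit J (parent –)
  visit L (parent J)
    visit C (parent L)
      C–L: parent, skip
    L–J: parent, skip
visit A (parent –)
  visit E (parent A)
    visit I (parent E)
      I–E: parent, skip
    E–A: parent, skip
  visit M (parent A)
    visit B (parent M)
      B–M: parent, skip
      B–A: A visited and ≠ parent → cycle
Cycle: A – M – B – A.

Yes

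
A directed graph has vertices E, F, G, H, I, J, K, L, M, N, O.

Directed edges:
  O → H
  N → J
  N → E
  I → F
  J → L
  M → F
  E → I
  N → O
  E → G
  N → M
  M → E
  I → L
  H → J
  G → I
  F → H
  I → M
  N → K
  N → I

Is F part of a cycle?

No

F lies on a cycle iff there is a path from F back to itself.
Exploring from F, it never reaches itself; equivalently, its strongly connected component is a singleton.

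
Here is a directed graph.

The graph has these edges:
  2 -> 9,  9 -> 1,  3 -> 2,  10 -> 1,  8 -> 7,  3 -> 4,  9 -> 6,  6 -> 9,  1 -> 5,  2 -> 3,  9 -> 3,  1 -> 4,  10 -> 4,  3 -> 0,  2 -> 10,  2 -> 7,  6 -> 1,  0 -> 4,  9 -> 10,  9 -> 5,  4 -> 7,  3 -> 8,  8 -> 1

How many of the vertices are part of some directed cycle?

4

A vertex is on a directed cycle iff it belongs to a strongly connected component of size ≥ 2 (or has a self-loop).
The vertices on cycles are {2, 3, 6, 9} — 4 in total.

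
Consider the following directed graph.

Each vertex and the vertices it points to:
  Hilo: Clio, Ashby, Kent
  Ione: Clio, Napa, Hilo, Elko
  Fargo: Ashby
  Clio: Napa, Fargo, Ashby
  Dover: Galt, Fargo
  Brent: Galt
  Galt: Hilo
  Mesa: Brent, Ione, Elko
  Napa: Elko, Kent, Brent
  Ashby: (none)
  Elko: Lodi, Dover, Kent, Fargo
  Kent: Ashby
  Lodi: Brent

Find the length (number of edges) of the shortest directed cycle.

5

For each vertex v, BFS finds the shortest path from v back to v.
The shortest such closed walk is Napa → Brent → Galt → Hilo → Clio → Napa, length 5.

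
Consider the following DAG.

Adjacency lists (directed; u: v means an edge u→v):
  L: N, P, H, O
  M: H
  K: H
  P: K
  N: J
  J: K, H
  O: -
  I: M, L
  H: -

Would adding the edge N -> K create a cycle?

No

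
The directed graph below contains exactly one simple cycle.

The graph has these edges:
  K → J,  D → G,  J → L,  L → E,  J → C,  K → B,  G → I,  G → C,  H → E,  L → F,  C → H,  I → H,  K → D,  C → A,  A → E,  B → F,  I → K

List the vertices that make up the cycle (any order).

D, G, I, K

DFS with gray/black marking from K:
K gray
  B gray
    F gray
    F black
  B black
  D gray
    G gray
      C gray
        H gray
          E gray
          E black
        H black
        A gray
          A→E: E black — skip
        A black
      C black
      I gray
        I→K: K is gray → back edge
Back edge closes the cycle K → D → G → I → K; its vertices are {D, G, I, K}.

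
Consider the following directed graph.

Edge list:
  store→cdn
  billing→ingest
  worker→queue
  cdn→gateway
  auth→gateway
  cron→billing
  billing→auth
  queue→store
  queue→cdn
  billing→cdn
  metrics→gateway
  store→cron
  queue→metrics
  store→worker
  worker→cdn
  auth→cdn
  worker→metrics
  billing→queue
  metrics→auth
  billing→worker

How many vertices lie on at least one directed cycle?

A vertex is on a directed cycle iff it belongs to a strongly connected component of size ≥ 2 (or has a self-loop).
The vertices on cycles are {cron, queue, store, worker, billing} — 5 in total.

5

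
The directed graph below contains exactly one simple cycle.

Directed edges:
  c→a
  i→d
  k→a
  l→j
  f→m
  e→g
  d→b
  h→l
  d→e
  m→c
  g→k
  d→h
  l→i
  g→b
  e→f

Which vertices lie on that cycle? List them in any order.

DFS with gray/black marking from d:
d gray
  h gray
    l gray
      i gray
        i→d: d is gray → back edge
Back edge closes the cycle d → h → l → i → d; its vertices are {d, h, i, l}.

d, h, i, l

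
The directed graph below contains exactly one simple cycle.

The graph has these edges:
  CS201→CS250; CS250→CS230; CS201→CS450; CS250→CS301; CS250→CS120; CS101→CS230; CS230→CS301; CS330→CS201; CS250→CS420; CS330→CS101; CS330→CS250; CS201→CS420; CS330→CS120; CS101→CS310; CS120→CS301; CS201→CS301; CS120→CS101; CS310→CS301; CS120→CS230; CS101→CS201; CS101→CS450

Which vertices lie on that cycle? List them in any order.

CS101, CS120, CS201, CS250

DFS with gray/black marking from CS101:
CS101 gray
  CS450 gray
  CS450 black
  CS230 gray
    CS301 gray
    CS301 black
  CS230 black
  CS310 gray
    CS310→CS301: CS301 black — skip
  CS310 black
  CS201 gray
    CS250 gray
      CS250→CS301: CS301 black — skip
      CS420 gray
      CS420 black
      CS120 gray
        CS120→CS230: CS230 black — skip
        CS120→CS101: CS101 is gray → back edge
Back edge closes the cycle CS101 → CS201 → CS250 → CS120 → CS101; its vertices are {CS101, CS120, CS201, CS250}.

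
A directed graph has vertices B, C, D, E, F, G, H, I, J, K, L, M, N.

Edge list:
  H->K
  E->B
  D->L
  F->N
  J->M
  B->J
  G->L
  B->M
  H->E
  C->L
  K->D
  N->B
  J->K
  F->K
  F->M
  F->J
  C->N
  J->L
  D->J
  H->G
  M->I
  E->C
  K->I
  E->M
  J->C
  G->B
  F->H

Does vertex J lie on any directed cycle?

J is on a cycle iff J can reach itself via ≥1 edge.
J → K → D → J — yes.

Yes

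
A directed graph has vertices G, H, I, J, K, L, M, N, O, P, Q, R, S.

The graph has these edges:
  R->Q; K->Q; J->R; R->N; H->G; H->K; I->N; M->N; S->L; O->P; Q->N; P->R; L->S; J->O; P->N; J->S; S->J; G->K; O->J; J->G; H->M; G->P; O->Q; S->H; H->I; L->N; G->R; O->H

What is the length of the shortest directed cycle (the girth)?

For each vertex v, BFS finds the shortest path from v back to v.
The shortest such closed walk is S → J → S, length 2.

2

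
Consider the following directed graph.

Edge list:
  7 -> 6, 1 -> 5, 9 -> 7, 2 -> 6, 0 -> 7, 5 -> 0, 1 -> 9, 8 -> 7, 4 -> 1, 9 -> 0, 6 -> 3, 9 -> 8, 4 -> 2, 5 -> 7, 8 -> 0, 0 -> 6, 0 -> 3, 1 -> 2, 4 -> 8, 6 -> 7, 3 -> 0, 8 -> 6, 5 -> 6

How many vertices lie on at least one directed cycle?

A vertex is on a directed cycle iff it belongs to a strongly connected component of size ≥ 2 (or has a self-loop).
The vertices on cycles are {0, 3, 6, 7} — 4 in total.

4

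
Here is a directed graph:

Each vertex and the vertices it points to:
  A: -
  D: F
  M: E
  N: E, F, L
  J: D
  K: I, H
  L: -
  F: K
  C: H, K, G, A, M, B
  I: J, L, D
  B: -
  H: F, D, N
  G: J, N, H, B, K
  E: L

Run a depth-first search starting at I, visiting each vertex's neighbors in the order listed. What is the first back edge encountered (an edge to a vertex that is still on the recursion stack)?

DFS from I (visiting each vertex's neighbors in the order listed); mark gray on enter, black on exit:
I gray
  J gray
    D gray
      F gray
        K gray
          K→I: I is gray → back edge
First back edge: K → I.

K→I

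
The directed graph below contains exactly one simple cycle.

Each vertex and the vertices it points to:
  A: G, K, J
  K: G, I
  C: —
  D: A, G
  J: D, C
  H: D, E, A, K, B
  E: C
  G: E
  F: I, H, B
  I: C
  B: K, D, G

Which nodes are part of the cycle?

A, D, J

DFS with gray/black marking from D:
D gray
  A gray
    G gray
      E gray
        C gray
        C black
      E black
    G black
    K gray
      K→G: G black — skip
      I gray
        I→C: C black — skip
      I black
    K black
    J gray
      J→D: D is gray → back edge
Back edge closes the cycle D → A → J → D; its vertices are {A, D, J}.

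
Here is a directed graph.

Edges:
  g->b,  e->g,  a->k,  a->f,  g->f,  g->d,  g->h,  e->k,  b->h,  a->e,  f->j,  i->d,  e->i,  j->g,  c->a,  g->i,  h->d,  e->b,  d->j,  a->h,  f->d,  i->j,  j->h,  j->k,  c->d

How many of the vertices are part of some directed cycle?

A vertex is on a directed cycle iff it belongs to a strongly connected component of size ≥ 2 (or has a self-loop).
The vertices on cycles are {b, d, f, g, h, i, j} — 7 in total.

7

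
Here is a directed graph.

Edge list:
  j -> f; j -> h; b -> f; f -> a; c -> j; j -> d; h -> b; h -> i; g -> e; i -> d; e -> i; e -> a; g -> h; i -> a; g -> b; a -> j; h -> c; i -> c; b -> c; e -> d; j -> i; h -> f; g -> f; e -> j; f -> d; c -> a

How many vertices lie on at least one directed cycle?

7

A vertex is on a directed cycle iff it belongs to a strongly connected component of size ≥ 2 (or has a self-loop).
The vertices on cycles are {a, b, c, f, h, i, j} — 7 in total.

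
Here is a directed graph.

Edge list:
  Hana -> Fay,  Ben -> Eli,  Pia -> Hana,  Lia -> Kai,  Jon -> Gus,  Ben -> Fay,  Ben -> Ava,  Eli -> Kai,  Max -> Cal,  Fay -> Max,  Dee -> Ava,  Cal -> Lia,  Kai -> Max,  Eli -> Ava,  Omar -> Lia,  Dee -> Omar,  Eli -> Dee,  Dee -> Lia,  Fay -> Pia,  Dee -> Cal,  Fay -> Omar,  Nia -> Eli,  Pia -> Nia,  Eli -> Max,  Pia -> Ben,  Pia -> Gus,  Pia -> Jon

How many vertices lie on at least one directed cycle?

8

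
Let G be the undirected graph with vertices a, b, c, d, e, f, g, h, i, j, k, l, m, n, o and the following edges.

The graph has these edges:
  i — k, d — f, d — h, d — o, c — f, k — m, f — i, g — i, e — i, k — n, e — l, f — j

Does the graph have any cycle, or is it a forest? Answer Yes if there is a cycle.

No

DFS, tracking each vertex's parent; an edge to a visited non-parent vertex closes a cycle.
Start from g:
visit g (parent –)
  visit i (parent g)
    visit e (parent i)
      visit l (parent e)
        l–e: parent, skip
      e–i: parent, skip
    visit f (parent i)
      visit c (parent f)
        c–f: parent, skip
      f–i: parent, skip
      visit j (parent f)
        j–f: parent, skip
      visit d (parent f)
        d–f: parent, skip
        visit o (parent d)
          o–d: parent, skip
        visit h (parent d)
          h–d: parent, skip
    visit k (parent i)
      visit m (parent k)
        m–k: parent, skip
      visit n (parent k)
        n–k: parent, skip
      k–i: parent, skip
    i–g: parent, skip
visit a (parent –)
visit b (parent –)
No non-parent visited neighbor found — the graph is a forest.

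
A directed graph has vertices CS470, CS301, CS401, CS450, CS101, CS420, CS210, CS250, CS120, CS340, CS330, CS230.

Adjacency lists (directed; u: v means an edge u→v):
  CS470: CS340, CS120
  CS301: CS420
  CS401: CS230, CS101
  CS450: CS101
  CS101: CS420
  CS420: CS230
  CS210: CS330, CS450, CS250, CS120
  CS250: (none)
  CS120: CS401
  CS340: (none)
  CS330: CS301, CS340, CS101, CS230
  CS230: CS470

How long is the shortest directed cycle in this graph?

4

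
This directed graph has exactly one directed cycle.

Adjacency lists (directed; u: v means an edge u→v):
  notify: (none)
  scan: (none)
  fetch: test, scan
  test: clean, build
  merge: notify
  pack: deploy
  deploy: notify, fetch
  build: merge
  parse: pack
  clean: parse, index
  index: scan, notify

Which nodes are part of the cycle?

pack, test, clean, fetch, parse, deploy

DFS with gray/black marking from fetch:
fetch gray
  test gray
    clean gray
      parse gray
        pack gray
          deploy gray
            notify gray
            notify black
            deploy→fetch: fetch is gray → back edge
Back edge closes the cycle fetch → test → clean → parse → pack → deploy → fetch; its vertices are {pack, test, clean, fetch, parse, deploy}.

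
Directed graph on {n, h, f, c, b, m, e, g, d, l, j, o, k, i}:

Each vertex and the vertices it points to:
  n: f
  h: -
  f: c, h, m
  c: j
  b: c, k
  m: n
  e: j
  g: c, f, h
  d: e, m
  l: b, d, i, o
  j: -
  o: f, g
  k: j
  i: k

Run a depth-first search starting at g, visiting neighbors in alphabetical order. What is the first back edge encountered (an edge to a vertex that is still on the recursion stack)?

n→f

DFS from g (visiting neighbors in alphabetical order); mark gray on enter, black on exit:
g gray
  c gray
    j gray
    j black
  c black
  f gray
    f→c: c black — skip
    h gray
    h black
    m gray
      n gray
        n→f: f is gray → back edge
First back edge: n → f.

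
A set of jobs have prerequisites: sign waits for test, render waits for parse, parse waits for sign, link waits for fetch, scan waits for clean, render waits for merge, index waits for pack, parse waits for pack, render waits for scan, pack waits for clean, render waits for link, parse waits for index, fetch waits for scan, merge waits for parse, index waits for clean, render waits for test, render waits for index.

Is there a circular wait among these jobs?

No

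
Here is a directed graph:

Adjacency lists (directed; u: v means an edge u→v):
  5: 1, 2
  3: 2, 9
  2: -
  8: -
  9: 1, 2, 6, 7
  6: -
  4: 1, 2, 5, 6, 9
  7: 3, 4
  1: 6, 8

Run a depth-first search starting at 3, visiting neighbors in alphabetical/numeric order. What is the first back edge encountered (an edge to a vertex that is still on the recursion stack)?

DFS from 3 (visiting neighbors in alphabetical/numeric order); mark gray on enter, black on exit:
3 gray
  2 gray
  2 black
  9 gray
    1 gray
      6 gray
      6 black
      8 gray
      8 black
    1 black
    9→2: 2 black — skip
    9→6: 6 black — skip
    7 gray
      7→3: 3 is gray → back edge
First back edge: 7 → 3.

7->3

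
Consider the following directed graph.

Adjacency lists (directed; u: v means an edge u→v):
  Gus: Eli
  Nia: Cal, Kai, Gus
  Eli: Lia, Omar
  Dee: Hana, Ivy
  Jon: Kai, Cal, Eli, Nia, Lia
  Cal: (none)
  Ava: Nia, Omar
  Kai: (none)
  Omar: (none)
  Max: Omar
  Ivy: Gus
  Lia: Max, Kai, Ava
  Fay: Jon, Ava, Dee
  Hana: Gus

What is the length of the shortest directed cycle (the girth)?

5

For each vertex v, BFS finds the shortest path from v back to v.
The shortest such closed walk is Eli → Lia → Ava → Nia → Gus → Eli, length 5.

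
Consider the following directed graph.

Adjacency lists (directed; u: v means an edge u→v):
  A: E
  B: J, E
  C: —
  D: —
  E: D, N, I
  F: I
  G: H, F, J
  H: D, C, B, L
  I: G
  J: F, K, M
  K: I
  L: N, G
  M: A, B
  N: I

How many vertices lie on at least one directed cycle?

12

A vertex is on a directed cycle iff it belongs to a strongly connected component of size ≥ 2 (or has a self-loop).
The vertices on cycles are {A, B, E, F, G, H, I, J, K, L, M, N} — 12 in total.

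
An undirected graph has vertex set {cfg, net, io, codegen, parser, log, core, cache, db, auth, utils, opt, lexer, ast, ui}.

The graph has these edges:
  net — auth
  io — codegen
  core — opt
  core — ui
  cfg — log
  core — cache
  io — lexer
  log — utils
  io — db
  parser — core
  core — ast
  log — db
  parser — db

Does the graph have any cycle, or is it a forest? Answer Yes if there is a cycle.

DFS, tracking each vertex's parent; an edge to a visited non-parent vertex closes a cycle.
Start from cfg:
visit cfg (parent –)
  visit log (parent cfg)
    visit db (parent log)
      db–log: parent, skip
      visit io (parent db)
        io–db: parent, skip
        visit codegen (parent io)
          codegen–io: parent, skip
        visit lexer (parent io)
          lexer–io: parent, skip
      visit parser (parent db)
        visit core (parent parser)
          visit opt (parent core)
            opt–core: parent, skip
          core–parser: parent, skip
          visit ui (parent core)
            ui–core: parent, skip
          visit cache (parent core)
            cache–core: parent, skip
          visit ast (parent core)
            ast–core: parent, skip
        parser–db: parent, skip
    visit utils (parent log)
      utils–log: parent, skip
    log–cfg: parent, skip
visit net (parent –)
  visit auth (parent net)
    auth–net: parent, skip
No non-parent visited neighbor found — the graph is a forest.

No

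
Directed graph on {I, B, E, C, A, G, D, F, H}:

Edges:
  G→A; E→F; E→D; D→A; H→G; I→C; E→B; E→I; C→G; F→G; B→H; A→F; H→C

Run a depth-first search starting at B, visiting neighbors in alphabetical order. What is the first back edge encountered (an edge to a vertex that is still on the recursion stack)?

F→G

DFS from B (visiting neighbors in alphabetical order); mark gray on enter, black on exit:
B gray
  H gray
    C gray
      G gray
        A gray
          F gray
            F→G: G is gray → back edge
First back edge: F → G.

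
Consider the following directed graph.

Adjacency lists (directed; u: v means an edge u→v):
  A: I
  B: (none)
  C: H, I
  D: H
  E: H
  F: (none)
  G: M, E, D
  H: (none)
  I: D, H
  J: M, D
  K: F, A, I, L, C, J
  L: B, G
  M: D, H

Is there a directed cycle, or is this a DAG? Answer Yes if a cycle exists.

No

DFS with white/gray/black marking, starting from L:
L gray
  B gray
  B black
  G gray
    M gray
      D gray
        H gray
        H black
      D black
      M→H: H black — skip
    M black
    E gray
      E→H: H black — skip
    E black
    G→D: D black — skip
  G black
L black
A gray
  I gray
    I→D: D black — skip
    I→H: H black — skip
  I black
A black
C gray
  C→H: H black — skip
  C→I: I black — skip
C black
F gray
F black
J gray
  J→M: M black — skip
  J→D: D black — skip
J black
K gray
  K→F: F black — skip
  K→A: A black — skip
  K→I: I black — skip
  K→L: L black — skip
  K→C: C black — skip
  K→J: J black — skip
K black
Every edge goes to a white or black vertex — no back edge, so the graph is acyclic.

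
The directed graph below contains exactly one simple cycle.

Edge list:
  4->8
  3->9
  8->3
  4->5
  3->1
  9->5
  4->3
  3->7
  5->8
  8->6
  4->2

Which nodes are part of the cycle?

3, 5, 8, 9

DFS with gray/black marking from 3:
3 gray
  9 gray
    5 gray
      8 gray
        8→3: 3 is gray → back edge
Back edge closes the cycle 3 → 9 → 5 → 8 → 3; its vertices are {3, 5, 8, 9}.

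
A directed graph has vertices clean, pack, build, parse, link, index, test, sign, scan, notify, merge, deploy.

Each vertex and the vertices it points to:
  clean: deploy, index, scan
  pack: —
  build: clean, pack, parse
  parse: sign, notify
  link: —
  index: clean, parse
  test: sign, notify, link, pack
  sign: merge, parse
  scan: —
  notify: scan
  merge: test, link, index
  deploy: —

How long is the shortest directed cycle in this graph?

For each vertex v, BFS finds the shortest path from v back to v.
The shortest such closed walk is clean → index → clean, length 2.

2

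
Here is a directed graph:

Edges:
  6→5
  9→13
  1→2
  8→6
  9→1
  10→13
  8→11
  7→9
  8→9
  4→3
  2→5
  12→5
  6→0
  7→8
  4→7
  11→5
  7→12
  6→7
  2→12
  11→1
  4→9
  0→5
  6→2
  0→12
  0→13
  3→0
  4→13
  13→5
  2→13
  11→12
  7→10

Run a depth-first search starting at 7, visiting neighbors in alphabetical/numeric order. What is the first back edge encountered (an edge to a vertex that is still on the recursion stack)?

6→7

DFS from 7 (visiting neighbors in alphabetical/numeric order); mark gray on enter, black on exit:
7 gray
  8 gray
    6 gray
      0 gray
        5 gray
        5 black
        12 gray
          12→5: 5 black — skip
        12 black
        13 gray
          13→5: 5 black — skip
        13 black
      0 black
      2 gray
        2→5: 5 black — skip
        2→12: 12 black — skip
        2→13: 13 black — skip
      2 black
      6→5: 5 black — skip
      6→7: 7 is gray → back edge
First back edge: 6 → 7.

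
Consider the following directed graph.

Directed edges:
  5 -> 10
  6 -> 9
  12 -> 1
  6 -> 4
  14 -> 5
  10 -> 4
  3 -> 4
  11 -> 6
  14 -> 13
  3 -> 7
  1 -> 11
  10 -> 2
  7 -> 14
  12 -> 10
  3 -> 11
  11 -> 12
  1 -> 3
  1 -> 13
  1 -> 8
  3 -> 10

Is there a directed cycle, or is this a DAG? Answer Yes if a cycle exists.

Yes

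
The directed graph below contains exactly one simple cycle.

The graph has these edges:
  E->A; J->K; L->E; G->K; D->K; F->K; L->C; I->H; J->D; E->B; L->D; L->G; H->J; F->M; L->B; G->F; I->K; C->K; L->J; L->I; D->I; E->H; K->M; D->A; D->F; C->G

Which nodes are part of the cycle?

D, H, I, J

DFS with gray/black marking from I:
I gray
  K gray
    M gray
    M black
  K black
  H gray
    J gray
      D gray
        D→I: I is gray → back edge
Back edge closes the cycle I → H → J → D → I; its vertices are {D, H, I, J}.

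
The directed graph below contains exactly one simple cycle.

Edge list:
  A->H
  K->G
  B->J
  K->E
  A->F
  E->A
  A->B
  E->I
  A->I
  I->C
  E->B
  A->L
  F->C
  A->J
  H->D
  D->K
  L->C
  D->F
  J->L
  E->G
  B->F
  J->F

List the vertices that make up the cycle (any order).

A, D, E, H, K

DFS with gray/black marking from K:
K gray
  E gray
    B gray
      J gray
        F gray
          C gray
          C black
        F black
        L gray
          L→C: C black — skip
        L black
      J black
      B→F: F black — skip
    B black
    A gray
      A→J: J black — skip
      A→F: F black — skip
      I gray
        I→C: C black — skip
      I black
      A→B: B black — skip
      H gray
        D gray
          D→K: K is gray → back edge
Back edge closes the cycle K → E → A → H → D → K; its vertices are {A, D, E, H, K}.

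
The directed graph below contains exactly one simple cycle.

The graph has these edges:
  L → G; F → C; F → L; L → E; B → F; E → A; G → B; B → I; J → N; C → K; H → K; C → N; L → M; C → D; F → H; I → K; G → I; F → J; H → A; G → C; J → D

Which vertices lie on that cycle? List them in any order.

B, F, G, L

DFS with gray/black marking from F:
F gray
  J gray
    D gray
    D black
    N gray
    N black
  J black
  H gray
    K gray
    K black
    A gray
    A black
  H black
  C gray
    C→K: K black — skip
    C→N: N black — skip
    C→D: D black — skip
  C black
  L gray
    G gray
      I gray
        I→K: K black — skip
      I black
      G→C: C black — skip
      B gray
        B→I: I black — skip
        B→F: F is gray → back edge
Back edge closes the cycle F → L → G → B → F; its vertices are {B, F, G, L}.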